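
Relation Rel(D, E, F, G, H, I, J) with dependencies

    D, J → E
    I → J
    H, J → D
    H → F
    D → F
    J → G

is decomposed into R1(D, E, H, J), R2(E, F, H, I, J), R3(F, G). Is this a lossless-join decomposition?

Chase test. Columns are D, E, F, G, H, I, J; row i has aⱼ where attribute j ∈ Ri, else bᵢⱼ.
Initial tableau (one row per fragment):
  row 1: a1 a2 b13 b14 a5 b16 a7
  row 2: b21 a2 a3 b24 a5 a6 a7
  row 3: b31 b32 a3 a4 b35 b36 b37
Rows 1 and 2 agree on H, J; apply H, J→D and equate their D entries.
Rows 1 and 2 agree on H; apply H→F and equate their F entries.
Rows 1 and 2 agree on J; apply J→G and equate their G entries.
No row becomes fully distinguished — the join is lossy.

No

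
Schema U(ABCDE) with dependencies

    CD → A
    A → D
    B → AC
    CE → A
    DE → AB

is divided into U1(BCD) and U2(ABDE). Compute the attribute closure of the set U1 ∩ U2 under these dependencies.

ABCD

U1 ∩ U2 = {BD}.
B → AC applies, adding AC
Closure: {ABCD}.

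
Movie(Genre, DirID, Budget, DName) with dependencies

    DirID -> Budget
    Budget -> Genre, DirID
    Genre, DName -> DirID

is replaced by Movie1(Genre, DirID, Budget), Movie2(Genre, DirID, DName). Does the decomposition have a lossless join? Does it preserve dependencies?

Lossless test: (Genre, DirID)⁺ = {Genre, DirID, Budget}, which contains all of one fragment — lossless.
Dependency preservation: every FD's attributes lie within a single fragment, so each can be enforced locally — preserved.

lossless and dependency-preserving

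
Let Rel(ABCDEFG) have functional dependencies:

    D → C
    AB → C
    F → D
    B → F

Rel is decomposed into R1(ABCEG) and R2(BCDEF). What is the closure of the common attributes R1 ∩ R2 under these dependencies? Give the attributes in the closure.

R1 ∩ R2 = {BCE}.
B → F applies, adding F
F → D applies, adding D
Closure: {BCDEF}.

BCDEF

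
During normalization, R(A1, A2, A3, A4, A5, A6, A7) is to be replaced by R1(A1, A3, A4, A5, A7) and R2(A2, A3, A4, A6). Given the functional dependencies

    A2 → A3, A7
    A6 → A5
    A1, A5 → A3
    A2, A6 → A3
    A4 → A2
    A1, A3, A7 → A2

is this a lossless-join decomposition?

Common attributes: R1 ∩ R2 = {A3, A4}.
Closure of {A3, A4}: A4 → A2 applies, adding A2; A2 → A3, A7 applies, adding A7. So (A3, A4)⁺ = {A2, A3, A4, A7}.
The closure contains neither all of R1 = {A1, A3, A4, A5, A7} nor all of R2 = {A2, A3, A4, A6}, so the common attributes are not a superkey of either fragment. The join is lossy.

No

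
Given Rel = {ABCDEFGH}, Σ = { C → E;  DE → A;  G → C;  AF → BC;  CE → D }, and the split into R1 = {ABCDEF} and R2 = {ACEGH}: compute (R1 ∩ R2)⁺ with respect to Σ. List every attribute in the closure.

ACDE

R1 ∩ R2 = {ACE}.
CE → D applies, adding D
Closure: {ACDE}.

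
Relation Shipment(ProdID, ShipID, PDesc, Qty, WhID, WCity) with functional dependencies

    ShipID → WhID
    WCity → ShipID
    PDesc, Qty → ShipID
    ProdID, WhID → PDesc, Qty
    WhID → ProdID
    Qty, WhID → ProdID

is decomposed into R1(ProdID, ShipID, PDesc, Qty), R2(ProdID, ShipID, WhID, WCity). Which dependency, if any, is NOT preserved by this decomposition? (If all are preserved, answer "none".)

ShipID → WhID lies within R2.
WCity → ShipID lies within R2.
PDesc, Qty → ShipID lies within R1.
ProdID, WhID → PDesc, Qty: restricted closure across fragments reaches PDesc, Qty.
WhID → ProdID lies within R2.
Qty, WhID → ProdID: restricted closure across fragments reaches ProdID.
Every dependency is enforceable on the fragments, so the decomposition is dependency-preserving.

none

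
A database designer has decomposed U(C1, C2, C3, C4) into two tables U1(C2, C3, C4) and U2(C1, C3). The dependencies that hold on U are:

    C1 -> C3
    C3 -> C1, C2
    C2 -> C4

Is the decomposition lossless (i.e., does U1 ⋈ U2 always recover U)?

Yes

Common attributes: U1 ∩ U2 = {C3}.
Closure of {C3}: C3 → C1, C2 applies, adding C1, C2; C2 → C4 applies, adding C4. So (C3)⁺ = {C1, C2, C3, C4}.
This closure contains every attribute of U1, so U1 ∩ U2 → U1. The join is lossless.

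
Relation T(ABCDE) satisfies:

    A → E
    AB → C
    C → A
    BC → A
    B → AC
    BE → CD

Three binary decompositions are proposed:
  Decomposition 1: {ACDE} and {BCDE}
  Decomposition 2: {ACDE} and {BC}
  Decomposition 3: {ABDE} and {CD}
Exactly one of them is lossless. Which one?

Decomposition 1: common = {CDE}, closure = {ACDE} → lossless.
Decomposition 2: common = {C}, closure = {ACE} → lossy.
Decomposition 3: common = {D}, closure = {D} → lossy.

Decomposition 1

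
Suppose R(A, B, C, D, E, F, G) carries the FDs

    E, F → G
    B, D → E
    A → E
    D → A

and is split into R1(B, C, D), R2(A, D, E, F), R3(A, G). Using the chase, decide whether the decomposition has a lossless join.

No

Chase test. Columns are A, B, C, D, E, F, G; row i has aⱼ where attribute j ∈ Ri, else bᵢⱼ.
Initial tableau (one row per fragment):
  row 1: b11 a2 a3 a4 b15 b16 b17
  row 2: a1 b22 b23 a4 a5 a6 b27
  row 3: a1 b32 b33 b34 b35 b36 a7
Rows 2 and 3 agree on A; apply A→E and equate their E entries.
Rows 1 and 2 agree on D; apply D→A and equate their A entries.
Rows 1 and 2 agree on A; apply A→E and equate their E entries.
No row becomes fully distinguished — the join is lossy.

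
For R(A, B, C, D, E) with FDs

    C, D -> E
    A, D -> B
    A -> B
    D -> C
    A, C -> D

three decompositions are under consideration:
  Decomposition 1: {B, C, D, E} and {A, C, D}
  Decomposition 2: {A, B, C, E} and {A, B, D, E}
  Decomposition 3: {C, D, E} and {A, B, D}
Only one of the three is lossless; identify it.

Decomposition 3

Decomposition 1: common = {C, D}, closure = {C, D, E} → lossy.
Decomposition 2: common = {A, B, E}, closure = {A, B, E} → lossy.
Decomposition 3: common = {D}, closure = {C, D, E} → lossless.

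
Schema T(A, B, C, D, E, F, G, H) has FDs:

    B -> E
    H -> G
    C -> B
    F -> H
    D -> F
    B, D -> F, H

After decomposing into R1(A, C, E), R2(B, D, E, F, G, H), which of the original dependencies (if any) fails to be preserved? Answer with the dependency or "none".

C -> B

Check C → B: no single fragment contains all of {B, C}, and the restricted closure of {C} across the fragments never reaches {B}.
B → E is preserved.
H → G is preserved.
F → H is preserved.
D → F is preserved.
B, D → F, H is preserved.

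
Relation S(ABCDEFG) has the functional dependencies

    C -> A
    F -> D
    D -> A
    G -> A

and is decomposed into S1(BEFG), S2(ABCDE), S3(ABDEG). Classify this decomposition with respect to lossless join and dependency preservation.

lossy and not dependency-preserving

Lossless test (chase): Rows 1 and 3 agree on G; apply G→A and equate their A entries. No row becomes fully distinguished — the join is lossy.
Dependency preservation: the restricted closure of {F} across the fragments never reaches {D}, so F → D cannot be enforced without a join — not preserved.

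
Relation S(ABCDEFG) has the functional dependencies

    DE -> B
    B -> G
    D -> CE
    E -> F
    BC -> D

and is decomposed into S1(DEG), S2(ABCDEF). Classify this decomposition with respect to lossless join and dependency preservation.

lossless but not dependency-preserving

Lossless test: (DE)⁺ = {BCDEFG}, which contains all of one fragment — lossless.
Dependency preservation: the restricted closure of {B} across the fragments never reaches {G}, so B → G cannot be enforced without a join — not preserved.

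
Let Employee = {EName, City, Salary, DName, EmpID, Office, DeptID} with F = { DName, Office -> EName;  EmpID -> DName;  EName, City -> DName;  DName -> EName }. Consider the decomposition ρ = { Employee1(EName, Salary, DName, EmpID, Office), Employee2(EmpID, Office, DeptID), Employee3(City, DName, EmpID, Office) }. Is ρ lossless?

No

Chase test. Columns are EName, City, Salary, DName, EmpID, Office, DeptID; row i has aⱼ where attribute j ∈ Employeei, else bᵢⱼ.
Initial tableau (one row per fragment):
  row 1: a1 b12 a3 a4 a5 a6 b17
  row 2: b21 b22 b23 b24 a5 a6 a7
  row 3: b31 a2 b33 a4 a5 a6 b37
Rows 1 and 3 agree on DName, Office; apply DName, Office→EName and equate their EName entries.
Rows 1 and 2 agree on EmpID; apply EmpID→DName and equate their DName entries.
Rows 1 and 2 agree on DName; apply DName→EName and equate their EName entries.
No row becomes fully distinguished — the join is lossy.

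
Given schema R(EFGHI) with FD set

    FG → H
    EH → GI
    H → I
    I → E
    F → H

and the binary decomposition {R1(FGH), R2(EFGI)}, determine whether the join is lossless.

Yes

Common attributes: R1 ∩ R2 = {FG}.
Closure of {FG}: FG → H applies, adding H; H → I applies, adding I; I → E applies, adding E. So (FG)⁺ = {EFGHI}.
This closure contains every attribute of R1, so R1 ∩ R2 → R1. The join is lossless.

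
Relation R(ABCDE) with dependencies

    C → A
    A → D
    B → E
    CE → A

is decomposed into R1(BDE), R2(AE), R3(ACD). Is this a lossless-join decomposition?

Chase test. Columns are ABCDE; row i has aⱼ where attribute j ∈ Ri, else bᵢⱼ.
Initial tableau (one row per fragment):
  row 1: b11 a2 b13 a4 a5
  row 2: a1 b22 b23 b24 a5
  row 3: a1 b32 a3 a4 b35
Rows 2 and 3 agree on A; apply A→D and equate their D entries.
No row becomes fully distinguished — the join is lossy.

No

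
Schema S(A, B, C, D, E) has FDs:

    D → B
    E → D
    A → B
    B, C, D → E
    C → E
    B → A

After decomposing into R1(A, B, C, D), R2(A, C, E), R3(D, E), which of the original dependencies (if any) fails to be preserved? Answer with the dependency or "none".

none

D → B lies within R1.
E → D lies within R3.
A → B lies within R1.
B, C, D → E: restricted closure across fragments reaches E.
C → E lies within R2.
B → A lies within R1.
Every dependency is enforceable on the fragments, so the decomposition is dependency-preserving.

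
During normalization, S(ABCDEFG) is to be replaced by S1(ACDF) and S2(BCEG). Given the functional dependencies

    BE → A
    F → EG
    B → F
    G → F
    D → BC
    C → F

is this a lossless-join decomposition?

Common attributes: S1 ∩ S2 = {C}.
Closure of {C}: C → F applies, adding F; F → EG applies, adding EG. So (C)⁺ = {CEFG}.
The closure contains neither all of S1 = {ACDF} nor all of S2 = {BCEG}, so the common attributes are not a superkey of either fragment. The join is lossy.

No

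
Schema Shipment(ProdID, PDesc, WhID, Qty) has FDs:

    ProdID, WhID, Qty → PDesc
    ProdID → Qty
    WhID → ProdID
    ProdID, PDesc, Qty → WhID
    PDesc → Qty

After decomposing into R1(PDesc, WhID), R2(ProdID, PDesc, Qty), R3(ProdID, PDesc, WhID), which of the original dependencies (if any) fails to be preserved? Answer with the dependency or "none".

none

ProdID, WhID, Qty → PDesc: restricted closure across fragments reaches PDesc.
ProdID → Qty lies within R2.
WhID → ProdID lies within R3.
ProdID, PDesc, Qty → WhID: restricted closure across fragments reaches WhID.
PDesc → Qty lies within R2.
Every dependency is enforceable on the fragments, so the decomposition is dependency-preserving.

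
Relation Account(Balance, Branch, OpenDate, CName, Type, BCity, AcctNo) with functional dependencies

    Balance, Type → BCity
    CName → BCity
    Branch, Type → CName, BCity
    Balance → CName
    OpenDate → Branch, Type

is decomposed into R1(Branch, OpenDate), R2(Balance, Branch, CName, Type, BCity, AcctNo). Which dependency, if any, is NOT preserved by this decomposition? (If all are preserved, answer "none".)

OpenDate → Branch, Type

Check OpenDate → Branch, Type: no single fragment contains all of {Branch, OpenDate, Type}, and the restricted closure of {OpenDate} across the fragments never reaches {Branch, Type}.
Balance, Type → BCity is preserved.
CName → BCity is preserved.
Branch, Type → CName, BCity is preserved.
Balance → CName is preserved.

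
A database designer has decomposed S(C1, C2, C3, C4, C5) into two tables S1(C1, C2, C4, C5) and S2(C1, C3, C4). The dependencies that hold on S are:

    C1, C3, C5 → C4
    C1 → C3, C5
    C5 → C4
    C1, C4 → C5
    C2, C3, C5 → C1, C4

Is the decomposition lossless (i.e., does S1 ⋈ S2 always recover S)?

Common attributes: S1 ∩ S2 = {C1, C4}.
Closure of {C1, C4}: C1 → C3, C5 applies, adding C3, C5. So (C1, C4)⁺ = {C1, C3, C4, C5}.
This closure contains every attribute of S2, so S1 ∩ S2 → S2. The join is lossless.

Yes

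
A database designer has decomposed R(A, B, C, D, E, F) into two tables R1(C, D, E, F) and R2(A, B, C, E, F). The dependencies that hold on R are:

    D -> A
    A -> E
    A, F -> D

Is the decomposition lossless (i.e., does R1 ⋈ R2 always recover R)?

No

Common attributes: R1 ∩ R2 = {C, E, F}.
No dependency enlarges {C, E, F}, so (C, E, F)⁺ = {C, E, F}.
The closure contains neither all of R1 = {C, D, E, F} nor all of R2 = {A, B, C, E, F}, so the common attributes are not a superkey of either fragment. The join is lossy.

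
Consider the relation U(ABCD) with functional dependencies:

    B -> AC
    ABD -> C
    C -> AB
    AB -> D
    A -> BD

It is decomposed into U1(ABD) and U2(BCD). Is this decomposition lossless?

Common attributes: U1 ∩ U2 = {BD}.
Closure of {BD}: B → AC applies, adding AC. So (BD)⁺ = {ABCD}.
This closure contains every attribute of U1, so U1 ∩ U2 → U1. The join is lossless.

Yes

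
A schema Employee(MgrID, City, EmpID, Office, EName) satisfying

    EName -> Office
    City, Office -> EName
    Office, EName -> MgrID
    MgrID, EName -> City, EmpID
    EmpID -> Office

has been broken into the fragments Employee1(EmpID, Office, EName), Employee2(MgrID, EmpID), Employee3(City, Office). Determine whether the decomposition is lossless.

Chase test. Columns are MgrID, City, EmpID, Office, EName; row i has aⱼ where attribute j ∈ Employeei, else bᵢⱼ.
Initial tableau (one row per fragment):
  row 1: b11 b12 a3 a4 a5
  row 2: a1 b22 a3 b24 b25
  row 3: b31 a2 b33 a4 b35
Rows 1 and 2 agree on EmpID; apply EmpID→Office and equate their Office entries.
No row becomes fully distinguished — the join is lossy.

No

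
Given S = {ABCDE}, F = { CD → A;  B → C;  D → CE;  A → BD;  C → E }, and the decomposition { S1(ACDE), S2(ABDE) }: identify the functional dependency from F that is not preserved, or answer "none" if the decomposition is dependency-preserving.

B → C

Check B → C: no single fragment contains all of {BC}, and the restricted closure of {B} across the fragments never reaches {C}.
CD → A is preserved.
D → CE is preserved.
A → BD is preserved.
C → E is preserved.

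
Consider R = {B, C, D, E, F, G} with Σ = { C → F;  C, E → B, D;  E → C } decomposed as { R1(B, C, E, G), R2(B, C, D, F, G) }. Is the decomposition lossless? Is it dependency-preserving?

Lossless test: (B, C, G)⁺ = {B, C, F, G}, which is a superkey of neither fragment — lossy.
Dependency preservation: the restricted closure of {C, E} across the fragments never reaches {B, D}, so C, E → B, D cannot be enforced without a join — not preserved.

lossy and not dependency-preserving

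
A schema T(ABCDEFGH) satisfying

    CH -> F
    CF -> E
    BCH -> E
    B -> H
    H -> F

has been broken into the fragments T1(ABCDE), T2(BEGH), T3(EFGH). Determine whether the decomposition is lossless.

No

Chase test. Columns are ABCDEFGH; row i has aⱼ where attribute j ∈ Ti, else bᵢⱼ.
Initial tableau (one row per fragment):
  row 1: a1 a2 a3 a4 a5 b16 b17 b18
  row 2: b21 a2 b23 b24 a5 b26 a7 a8
  row 3: b31 b32 b33 b34 a5 a6 a7 a8
Rows 1 and 2 agree on B; apply B→H and equate their H entries.
Rows 1 and 2 agree on H; apply H→F and equate their F entries.
Rows 1 and 3 agree on H; apply H→F and equate their F entries.
No row becomes fully distinguished — the join is lossy.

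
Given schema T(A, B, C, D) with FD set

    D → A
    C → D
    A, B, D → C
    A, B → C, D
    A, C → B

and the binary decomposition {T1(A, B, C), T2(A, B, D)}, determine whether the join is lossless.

Yes

Common attributes: T1 ∩ T2 = {A, B}.
Closure of {A, B}: A, B → C, D applies, adding C, D. So (A, B)⁺ = {A, B, C, D}.
This closure contains every attribute of T1, so T1 ∩ T2 → T1. The join is lossless.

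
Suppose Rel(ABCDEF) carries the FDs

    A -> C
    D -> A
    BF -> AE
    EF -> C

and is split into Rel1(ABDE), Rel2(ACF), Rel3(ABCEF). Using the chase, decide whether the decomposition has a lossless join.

Chase test. Columns are ABCDEF; row i has aⱼ where attribute j ∈ Reli, else bᵢⱼ.
Initial tableau (one row per fragment):
  row 1: a1 a2 b13 a4 a5 b16
  row 2: a1 b22 a3 b24 b25 a6
  row 3: a1 a2 a3 b34 a5 a6
Rows 1 and 2 agree on A; apply A→C and equate their C entries.
No row becomes fully distinguished — the join is lossy.

No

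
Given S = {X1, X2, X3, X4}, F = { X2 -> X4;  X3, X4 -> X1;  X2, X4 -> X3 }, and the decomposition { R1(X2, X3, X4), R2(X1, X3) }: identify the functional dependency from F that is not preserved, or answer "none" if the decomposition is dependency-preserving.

X3, X4 -> X1

Check X3, X4 → X1: no single fragment contains all of {X1, X3, X4}, and the restricted closure of {X3, X4} across the fragments never reaches {X1}.
X2 → X4 is preserved.
X2, X4 → X3 is preserved.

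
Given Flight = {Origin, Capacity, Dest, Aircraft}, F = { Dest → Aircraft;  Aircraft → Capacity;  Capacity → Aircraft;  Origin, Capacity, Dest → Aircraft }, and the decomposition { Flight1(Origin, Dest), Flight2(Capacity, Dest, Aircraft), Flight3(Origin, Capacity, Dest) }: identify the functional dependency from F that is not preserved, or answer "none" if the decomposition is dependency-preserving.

Dest → Aircraft lies within Flight2.
Aircraft → Capacity lies within Flight2.
Capacity → Aircraft lies within Flight2.
Origin, Capacity, Dest → Aircraft: restricted closure across fragments reaches Aircraft.
Every dependency is enforceable on the fragments, so the decomposition is dependency-preserving.

none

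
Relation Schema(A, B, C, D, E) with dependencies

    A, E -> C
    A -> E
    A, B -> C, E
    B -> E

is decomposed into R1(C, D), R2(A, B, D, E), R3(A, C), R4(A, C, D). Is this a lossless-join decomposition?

Yes

Chase test. Columns are A, B, C, D, E; row i has aⱼ where attribute j ∈ Ri, else bᵢⱼ.
Initial tableau (one row per fragment):
  row 1: b11 b12 a3 a4 b15
  row 2: a1 a2 b23 a4 a5
  row 3: a1 b32 a3 b34 b35
  row 4: a1 b42 a3 a4 b45
Rows 2 and 3 agree on A; apply A→E and equate their E entries.
Rows 2 and 4 agree on A; apply A→E and equate their E entries.
Rows 2 and 3 agree on A, E; apply A, E→C and equate their C entries.
Row 2 is now all distinguished symbols — the join is lossless.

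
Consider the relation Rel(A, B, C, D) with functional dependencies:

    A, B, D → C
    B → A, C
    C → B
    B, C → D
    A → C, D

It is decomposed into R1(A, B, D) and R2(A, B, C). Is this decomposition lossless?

Common attributes: R1 ∩ R2 = {A, B}.
Closure of {A, B}: B → A, C applies, adding C; B, C → D applies, adding D. So (A, B)⁺ = {A, B, C, D}.
This closure contains every attribute of R1, so R1 ∩ R2 → R1. The join is lossless.

Yes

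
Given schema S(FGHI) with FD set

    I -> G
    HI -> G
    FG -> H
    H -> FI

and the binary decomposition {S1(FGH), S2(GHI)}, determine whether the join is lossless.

Yes

Common attributes: S1 ∩ S2 = {GH}.
Closure of {GH}: H → FI applies, adding FI. So (GH)⁺ = {FGHI}.
This closure contains every attribute of S1, so S1 ∩ S2 → S1. The join is lossless.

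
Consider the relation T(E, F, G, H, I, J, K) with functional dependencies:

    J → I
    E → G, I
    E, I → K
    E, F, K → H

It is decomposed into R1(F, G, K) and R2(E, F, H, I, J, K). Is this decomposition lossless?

Common attributes: R1 ∩ R2 = {F, K}.
No dependency enlarges {F, K}, so (F, K)⁺ = {F, K}.
The closure contains neither all of R1 = {F, G, K} nor all of R2 = {E, F, H, I, J, K}, so the common attributes are not a superkey of either fragment. The join is lossy.

No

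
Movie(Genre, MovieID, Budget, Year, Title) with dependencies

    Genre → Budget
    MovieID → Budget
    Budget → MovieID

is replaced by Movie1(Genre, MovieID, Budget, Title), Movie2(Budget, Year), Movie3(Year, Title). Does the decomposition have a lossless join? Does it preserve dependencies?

Lossless test (chase): Rows 1 and 2 agree on Budget; apply Budget→MovieID and equate their MovieID entries. No row becomes fully distinguished — the join is lossy.
Dependency preservation: every FD's attributes lie within a single fragment, so each can be enforced locally — preserved.

lossy but dependency-preserving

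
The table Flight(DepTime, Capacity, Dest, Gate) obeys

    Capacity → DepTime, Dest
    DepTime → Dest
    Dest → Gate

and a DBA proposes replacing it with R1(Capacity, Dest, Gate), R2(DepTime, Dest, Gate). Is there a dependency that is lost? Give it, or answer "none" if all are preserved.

Capacity → DepTime, Dest

Check Capacity → DepTime, Dest: no single fragment contains all of {DepTime, Capacity, Dest}, and the restricted closure of {Capacity} across the fragments never reaches {DepTime, Dest}.
DepTime → Dest is preserved.
Dest → Gate is preserved.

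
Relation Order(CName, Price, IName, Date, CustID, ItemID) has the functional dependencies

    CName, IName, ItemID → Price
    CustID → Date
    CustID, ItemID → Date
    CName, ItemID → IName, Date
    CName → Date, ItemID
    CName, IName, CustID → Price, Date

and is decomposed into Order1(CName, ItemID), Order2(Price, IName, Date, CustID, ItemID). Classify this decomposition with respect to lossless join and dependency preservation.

Lossless test: (ItemID)⁺ = {ItemID}, which is a superkey of neither fragment — lossy.
Dependency preservation: the restricted closure of {CName, IName, ItemID} across the fragments never reaches {Price}, so CName, IName, ItemID → Price cannot be enforced without a join — not preserved.

lossy and not dependency-preserving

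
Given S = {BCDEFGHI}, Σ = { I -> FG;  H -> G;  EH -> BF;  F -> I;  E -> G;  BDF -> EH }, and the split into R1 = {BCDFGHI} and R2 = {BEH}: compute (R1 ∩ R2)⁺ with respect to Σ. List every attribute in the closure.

R1 ∩ R2 = {BH}.
H → G applies, adding G
Closure: {BGH}.

BGH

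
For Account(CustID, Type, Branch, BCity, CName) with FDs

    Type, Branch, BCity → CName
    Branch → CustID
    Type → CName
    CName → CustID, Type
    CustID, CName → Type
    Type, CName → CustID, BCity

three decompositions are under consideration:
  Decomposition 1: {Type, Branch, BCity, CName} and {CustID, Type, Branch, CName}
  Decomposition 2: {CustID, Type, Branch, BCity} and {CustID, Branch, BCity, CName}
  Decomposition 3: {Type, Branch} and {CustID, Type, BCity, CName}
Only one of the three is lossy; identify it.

Decomposition 1: common = {Type, Branch, CName}, closure = {CustID, Type, Branch, BCity, CName} → lossless.
Decomposition 2: common = {CustID, Branch, BCity}, closure = {CustID, Branch, BCity} → lossy.
Decomposition 3: common = {Type}, closure = {CustID, Type, BCity, CName} → lossless.

Decomposition 2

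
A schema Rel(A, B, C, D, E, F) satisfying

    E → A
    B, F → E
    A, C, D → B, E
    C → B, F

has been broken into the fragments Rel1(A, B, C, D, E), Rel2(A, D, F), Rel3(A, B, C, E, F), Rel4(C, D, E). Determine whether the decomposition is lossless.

Yes

Chase test. Columns are A, B, C, D, E, F; row i has aⱼ where attribute j ∈ Reli, else bᵢⱼ.
Initial tableau (one row per fragment):
  row 1: a1 a2 a3 a4 a5 b16
  row 2: a1 b22 b23 a4 b25 a6
  row 3: a1 a2 a3 b34 a5 a6
  row 4: b41 b42 a3 a4 a5 b46
Rows 1 and 4 agree on E; apply E→A and equate their A entries.
Rows 1 and 4 agree on A, C, D; apply A, C, D→B, E and equate their B, E entries.
Rows 1 and 3 agree on C; apply C→B, F and equate their B, F entries.
Rows 1 and 4 agree on C; apply C→B, F and equate their B, F entries.
Row 1 is now all distinguished symbols — the join is lossless.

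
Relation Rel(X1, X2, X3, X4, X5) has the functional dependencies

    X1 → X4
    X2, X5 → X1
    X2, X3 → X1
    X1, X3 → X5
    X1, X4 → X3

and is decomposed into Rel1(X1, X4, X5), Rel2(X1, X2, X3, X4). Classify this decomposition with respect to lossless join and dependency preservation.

Lossless test: (X1, X4)⁺ = {X1, X3, X4, X5}, which contains all of one fragment — lossless.
Dependency preservation: the restricted closure of {X2, X5} across the fragments never reaches {X1}, so X2, X5 → X1 cannot be enforced without a join — not preserved.

lossless but not dependency-preserving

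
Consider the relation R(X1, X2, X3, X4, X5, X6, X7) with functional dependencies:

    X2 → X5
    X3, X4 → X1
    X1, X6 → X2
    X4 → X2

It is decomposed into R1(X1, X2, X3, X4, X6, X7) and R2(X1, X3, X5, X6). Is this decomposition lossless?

Common attributes: R1 ∩ R2 = {X1, X3, X6}.
Closure of {X1, X3, X6}: X1, X6 → X2 applies, adding X2; X2 → X5 applies, adding X5. So (X1, X3, X6)⁺ = {X1, X2, X3, X5, X6}.
This closure contains every attribute of R2, so R1 ∩ R2 → R2. The join is lossless.

Yes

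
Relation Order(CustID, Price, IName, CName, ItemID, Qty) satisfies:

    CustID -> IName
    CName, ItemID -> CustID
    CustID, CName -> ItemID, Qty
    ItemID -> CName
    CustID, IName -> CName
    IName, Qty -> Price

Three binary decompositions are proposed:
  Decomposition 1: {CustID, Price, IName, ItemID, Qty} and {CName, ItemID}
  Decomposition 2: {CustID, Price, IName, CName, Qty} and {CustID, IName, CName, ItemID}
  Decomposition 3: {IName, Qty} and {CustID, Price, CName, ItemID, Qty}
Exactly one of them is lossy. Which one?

Decomposition 1: common = {ItemID}, closure = {CustID, Price, IName, CName, ItemID, Qty} → lossless.
Decomposition 2: common = {CustID, IName, CName}, closure = {CustID, Price, IName, CName, ItemID, Qty} → lossless.
Decomposition 3: common = {Qty}, closure = {Qty} → lossy.

Decomposition 3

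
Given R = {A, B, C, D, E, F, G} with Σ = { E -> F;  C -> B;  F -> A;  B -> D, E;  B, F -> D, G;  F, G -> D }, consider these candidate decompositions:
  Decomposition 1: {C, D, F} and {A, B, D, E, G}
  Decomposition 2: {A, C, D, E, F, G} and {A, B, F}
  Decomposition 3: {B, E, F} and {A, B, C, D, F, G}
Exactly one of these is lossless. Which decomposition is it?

Decomposition 3

Decomposition 1: common = {D}, closure = {D} → lossy.
Decomposition 2: common = {A, F}, closure = {A, F} → lossy.
Decomposition 3: common = {B, F}, closure = {A, B, D, E, F, G} → lossless.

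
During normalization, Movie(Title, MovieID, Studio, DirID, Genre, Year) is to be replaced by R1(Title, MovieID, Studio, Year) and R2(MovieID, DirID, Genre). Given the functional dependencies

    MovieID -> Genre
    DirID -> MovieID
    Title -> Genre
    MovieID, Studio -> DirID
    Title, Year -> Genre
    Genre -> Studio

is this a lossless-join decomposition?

Common attributes: R1 ∩ R2 = {MovieID}.
Closure of {MovieID}: MovieID → Genre applies, adding Genre; Genre → Studio applies, adding Studio; MovieID, Studio → DirID applies, adding DirID. So (MovieID)⁺ = {MovieID, Studio, DirID, Genre}.
This closure contains every attribute of R2, so R1 ∩ R2 → R2. The join is lossless.

Yes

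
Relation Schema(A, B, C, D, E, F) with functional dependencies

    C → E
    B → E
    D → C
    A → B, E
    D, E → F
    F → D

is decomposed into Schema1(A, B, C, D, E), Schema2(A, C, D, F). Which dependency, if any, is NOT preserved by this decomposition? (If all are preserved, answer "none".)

C → E lies within Schema1.
B → E lies within Schema1.
D → C lies within Schema1.
A → B, E lies within Schema1.
D, E → F: restricted closure across fragments reaches F.
F → D lies within Schema2.
Every dependency is enforceable on the fragments, so the decomposition is dependency-preserving.

none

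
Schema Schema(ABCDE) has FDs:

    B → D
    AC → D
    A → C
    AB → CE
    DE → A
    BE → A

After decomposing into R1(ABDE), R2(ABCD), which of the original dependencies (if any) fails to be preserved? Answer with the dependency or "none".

none

B → D lies within R1.
AC → D lies within R2.
A → C lies within R2.
AB → CE: restricted closure across fragments reaches CE.
DE → A lies within R1.
BE → A lies within R1.
Every dependency is enforceable on the fragments, so the decomposition is dependency-preserving.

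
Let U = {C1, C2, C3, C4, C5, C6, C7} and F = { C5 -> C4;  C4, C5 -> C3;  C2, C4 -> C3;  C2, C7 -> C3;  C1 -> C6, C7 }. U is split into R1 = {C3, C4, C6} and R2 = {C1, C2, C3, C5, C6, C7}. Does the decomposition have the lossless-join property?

Common attributes: R1 ∩ R2 = {C3, C6}.
No dependency enlarges {C3, C6}, so (C3, C6)⁺ = {C3, C6}.
The closure contains neither all of R1 = {C3, C4, C6} nor all of R2 = {C1, C2, C3, C5, C6, C7}, so the common attributes are not a superkey of either fragment. The join is lossy.

No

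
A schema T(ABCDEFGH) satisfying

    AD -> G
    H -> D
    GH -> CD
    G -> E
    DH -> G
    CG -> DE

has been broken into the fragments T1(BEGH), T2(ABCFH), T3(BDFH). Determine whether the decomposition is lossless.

Yes

Chase test. Columns are ABCDEFGH; row i has aⱼ where attribute j ∈ Ti, else bᵢⱼ.
Initial tableau (one row per fragment):
  row 1: b11 a2 b13 b14 a5 b16 a7 a8
  row 2: a1 a2 a3 b24 b25 a6 b27 a8
  row 3: b31 a2 b33 a4 b35 a6 b37 a8
Rows 1 and 2 agree on H; apply H→D and equate their D entries.
Rows 1 and 3 agree on H; apply H→D and equate their D entries.
Rows 1 and 2 agree on DH; apply DH→G and equate their G entries.
Rows 1 and 3 agree on DH; apply DH→G and equate their G entries.
Rows 1 and 2 agree on GH; apply GH→CD and equate their CD entries.
Rows 1 and 3 agree on GH; apply GH→CD and equate their CD entries.
Rows 1 and 2 agree on G; apply G→E and equate their E entries.
Rows 1 and 3 agree on G; apply G→E and equate their E entries.
Row 2 is now all distinguished symbols — the join is lossless.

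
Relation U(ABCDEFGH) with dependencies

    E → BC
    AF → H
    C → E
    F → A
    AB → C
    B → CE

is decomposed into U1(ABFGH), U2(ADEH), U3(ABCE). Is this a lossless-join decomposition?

No

Chase test. Columns are ABCDEFGH; row i has aⱼ where attribute j ∈ Ui, else bᵢⱼ.
Initial tableau (one row per fragment):
  row 1: a1 a2 b13 b14 b15 a6 a7 a8
  row 2: a1 b22 b23 a4 a5 b26 b27 a8
  row 3: a1 a2 a3 b34 a5 b36 b37 b38
Rows 2 and 3 agree on E; apply E→BC and equate their BC entries.
Rows 1 and 2 agree on AB; apply AB→C and equate their C entries.
Rows 1 and 2 agree on B; apply B→CE and equate their CE entries.
No row becomes fully distinguished — the join is lossy.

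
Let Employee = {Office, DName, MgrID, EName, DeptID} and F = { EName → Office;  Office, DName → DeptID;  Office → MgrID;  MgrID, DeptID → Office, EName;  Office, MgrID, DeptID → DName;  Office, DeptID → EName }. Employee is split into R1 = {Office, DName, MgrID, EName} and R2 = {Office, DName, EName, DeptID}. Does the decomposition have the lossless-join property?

Common attributes: R1 ∩ R2 = {Office, DName, EName}.
Closure of {Office, DName, EName}: Office, DName → DeptID applies, adding DeptID; Office → MgrID applies, adding MgrID. So (Office, DName, EName)⁺ = {Office, DName, MgrID, EName, DeptID}.
This closure contains every attribute of R1, so R1 ∩ R2 → R1. The join is lossless.

Yes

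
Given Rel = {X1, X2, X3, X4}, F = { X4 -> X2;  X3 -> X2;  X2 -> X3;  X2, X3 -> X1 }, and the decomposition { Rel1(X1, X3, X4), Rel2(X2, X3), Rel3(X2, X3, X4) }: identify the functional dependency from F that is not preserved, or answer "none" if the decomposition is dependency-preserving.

none

X4 → X2 lies within Rel3.
X3 → X2 lies within Rel2.
X2 → X3 lies within Rel2.
X2, X3 → X1: restricted closure across fragments reaches X1.
Every dependency is enforceable on the fragments, so the decomposition is dependency-preserving.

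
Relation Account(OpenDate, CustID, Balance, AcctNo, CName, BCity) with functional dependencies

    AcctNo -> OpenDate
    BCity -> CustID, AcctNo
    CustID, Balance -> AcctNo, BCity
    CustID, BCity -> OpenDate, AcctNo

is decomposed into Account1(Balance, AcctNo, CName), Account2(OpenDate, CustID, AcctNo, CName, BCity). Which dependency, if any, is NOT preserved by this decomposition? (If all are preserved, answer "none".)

Check CustID, Balance → AcctNo, BCity: no single fragment contains all of {CustID, Balance, AcctNo, BCity}, and the restricted closure of {CustID, Balance} across the fragments never reaches {AcctNo, BCity}.
AcctNo → OpenDate is preserved.
BCity → CustID, AcctNo is preserved.
CustID, BCity → OpenDate, AcctNo is preserved.

CustID, Balance -> AcctNo, BCity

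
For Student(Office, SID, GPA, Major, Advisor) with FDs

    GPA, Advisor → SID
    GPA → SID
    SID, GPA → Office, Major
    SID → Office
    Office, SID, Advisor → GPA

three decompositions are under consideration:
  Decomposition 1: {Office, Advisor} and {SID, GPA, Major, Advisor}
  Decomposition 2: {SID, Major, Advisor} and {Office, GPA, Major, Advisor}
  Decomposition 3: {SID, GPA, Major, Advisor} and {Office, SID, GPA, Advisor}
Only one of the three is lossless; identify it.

Decomposition 3

Decomposition 1: common = {Advisor}, closure = {Advisor} → lossy.
Decomposition 2: common = {Major, Advisor}, closure = {Major, Advisor} → lossy.
Decomposition 3: common = {SID, GPA, Advisor}, closure = {Office, SID, GPA, Major, Advisor} → lossless.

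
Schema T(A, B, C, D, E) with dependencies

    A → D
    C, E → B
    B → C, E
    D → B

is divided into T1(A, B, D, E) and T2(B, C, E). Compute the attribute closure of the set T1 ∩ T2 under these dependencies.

B, C, E

T1 ∩ T2 = {B, E}.
B → C, E applies, adding C
Closure: {B, C, E}.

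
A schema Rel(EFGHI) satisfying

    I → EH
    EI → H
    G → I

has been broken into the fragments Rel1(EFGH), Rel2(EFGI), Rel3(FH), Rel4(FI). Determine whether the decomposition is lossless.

Yes

Chase test. Columns are EFGHI; row i has aⱼ where attribute j ∈ Reli, else bᵢⱼ.
Initial tableau (one row per fragment):
  row 1: a1 a2 a3 a4 b15
  row 2: a1 a2 a3 b24 a5
  row 3: b31 a2 b33 a4 b35
  row 4: b41 a2 b43 b44 a5
Rows 2 and 4 agree on I; apply I→EH and equate their EH entries.
Rows 1 and 2 agree on G; apply G→I and equate their I entries.
Rows 1 and 2 agree on I; apply I→EH and equate their EH entries.
Row 1 is now all distinguished symbols — the join is lossless.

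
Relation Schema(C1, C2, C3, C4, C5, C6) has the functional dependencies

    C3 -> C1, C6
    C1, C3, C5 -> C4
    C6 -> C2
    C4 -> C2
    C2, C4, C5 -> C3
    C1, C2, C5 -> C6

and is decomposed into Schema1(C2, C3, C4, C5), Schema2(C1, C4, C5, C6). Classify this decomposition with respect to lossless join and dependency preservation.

lossless but not dependency-preserving

Lossless test: (C4, C5)⁺ = {C1, C2, C3, C4, C5, C6}, which contains all of one fragment — lossless.
Dependency preservation: the restricted closure of {C3} across the fragments never reaches {C1, C6}, so C3 → C1, C6 cannot be enforced without a join — not preserved.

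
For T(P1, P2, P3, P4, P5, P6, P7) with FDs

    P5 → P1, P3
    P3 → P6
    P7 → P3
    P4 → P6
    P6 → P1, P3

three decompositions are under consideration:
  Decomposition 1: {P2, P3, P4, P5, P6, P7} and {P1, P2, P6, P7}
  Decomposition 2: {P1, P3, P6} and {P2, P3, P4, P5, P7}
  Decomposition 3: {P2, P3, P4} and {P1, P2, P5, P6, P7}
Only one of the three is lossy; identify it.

Decomposition 1: common = {P2, P6, P7}, closure = {P1, P2, P3, P6, P7} → lossless.
Decomposition 2: common = {P3}, closure = {P1, P3, P6} → lossless.
Decomposition 3: common = {P2}, closure = {P2} → lossy.

Decomposition 3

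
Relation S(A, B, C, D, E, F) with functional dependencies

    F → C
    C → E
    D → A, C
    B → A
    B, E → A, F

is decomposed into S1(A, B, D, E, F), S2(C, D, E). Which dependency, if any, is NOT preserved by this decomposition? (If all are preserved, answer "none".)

F → C

Check F → C: no single fragment contains all of {C, F}, and the restricted closure of {F} across the fragments never reaches {C}.
C → E is preserved.
D → A, C is preserved.
B → A is preserved.
B, E → A, F is preserved.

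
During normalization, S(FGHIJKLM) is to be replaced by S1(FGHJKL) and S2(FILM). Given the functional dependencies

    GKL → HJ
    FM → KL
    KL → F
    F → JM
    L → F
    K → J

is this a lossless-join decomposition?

No

Common attributes: S1 ∩ S2 = {FL}.
Closure of {FL}: F → JM applies, adding JM; FM → KL applies, adding K. So (FL)⁺ = {FJKLM}.
The closure contains neither all of S1 = {FGHJKL} nor all of S2 = {FILM}, so the common attributes are not a superkey of either fragment. The join is lossy.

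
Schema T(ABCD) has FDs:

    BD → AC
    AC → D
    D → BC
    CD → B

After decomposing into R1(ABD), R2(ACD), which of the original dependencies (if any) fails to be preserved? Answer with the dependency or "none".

BD → AC: restricted closure across fragments reaches AC.
AC → D lies within R2.
D → BC: restricted closure across fragments reaches BC.
CD → B: restricted closure across fragments reaches B.
Every dependency is enforceable on the fragments, so the decomposition is dependency-preserving.

none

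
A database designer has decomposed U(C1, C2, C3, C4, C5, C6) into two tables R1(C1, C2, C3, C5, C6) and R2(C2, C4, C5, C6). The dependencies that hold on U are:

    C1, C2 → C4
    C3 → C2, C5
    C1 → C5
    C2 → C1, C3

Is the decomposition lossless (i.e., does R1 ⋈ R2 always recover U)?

Yes

Common attributes: R1 ∩ R2 = {C2, C5, C6}.
Closure of {C2, C5, C6}: C2 → C1, C3 applies, adding C1, C3; C1, C2 → C4 applies, adding C4. So (C2, C5, C6)⁺ = {C1, C2, C3, C4, C5, C6}.
This closure contains every attribute of R1, so R1 ∩ R2 → R1. The join is lossless.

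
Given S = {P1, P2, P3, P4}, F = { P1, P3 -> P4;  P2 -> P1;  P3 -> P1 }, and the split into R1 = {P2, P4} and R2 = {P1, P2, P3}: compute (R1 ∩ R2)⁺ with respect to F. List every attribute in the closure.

R1 ∩ R2 = {P2}.
P2 → P1 applies, adding P1
Closure: {P1, P2}.

P1, P2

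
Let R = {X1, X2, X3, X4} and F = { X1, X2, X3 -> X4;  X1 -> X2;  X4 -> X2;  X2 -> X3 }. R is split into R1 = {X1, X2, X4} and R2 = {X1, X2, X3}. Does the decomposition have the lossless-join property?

Yes

Common attributes: R1 ∩ R2 = {X1, X2}.
Closure of {X1, X2}: X2 → X3 applies, adding X3; X1, X2, X3 → X4 applies, adding X4. So (X1, X2)⁺ = {X1, X2, X3, X4}.
This closure contains every attribute of R1, so R1 ∩ R2 → R1. The join is lossless.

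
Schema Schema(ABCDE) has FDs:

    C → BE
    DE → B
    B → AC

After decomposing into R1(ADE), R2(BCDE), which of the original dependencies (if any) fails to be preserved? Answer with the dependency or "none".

Check B → AC: no single fragment contains all of {ABC}, and the restricted closure of {B} across the fragments never reaches {AC}.
C → BE is preserved.
DE → B is preserved.

B → AC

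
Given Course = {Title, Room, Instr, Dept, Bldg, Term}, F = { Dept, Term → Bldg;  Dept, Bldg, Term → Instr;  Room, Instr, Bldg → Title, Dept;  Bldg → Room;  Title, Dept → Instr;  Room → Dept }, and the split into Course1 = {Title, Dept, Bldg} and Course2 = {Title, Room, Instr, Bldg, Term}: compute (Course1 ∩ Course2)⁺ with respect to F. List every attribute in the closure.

Title, Room, Instr, Dept, Bldg

Course1 ∩ Course2 = {Title, Bldg}.
Bldg → Room applies, adding Room
Room → Dept applies, adding Dept
Title, Dept → Instr applies, adding Instr
Closure: {Title, Room, Instr, Dept, Bldg}.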